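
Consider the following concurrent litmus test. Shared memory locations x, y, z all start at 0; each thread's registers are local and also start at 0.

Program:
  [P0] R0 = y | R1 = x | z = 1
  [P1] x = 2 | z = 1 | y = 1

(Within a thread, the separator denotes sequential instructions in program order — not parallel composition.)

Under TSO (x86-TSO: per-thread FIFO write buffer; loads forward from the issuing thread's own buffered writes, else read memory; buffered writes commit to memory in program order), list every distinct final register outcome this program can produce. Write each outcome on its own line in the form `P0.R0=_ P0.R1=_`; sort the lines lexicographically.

outcome vector order: (P0.R0,P0.R1)
|TSO outcomes| = 3

P0.R0=0 P0.R1=0
P0.R0=0 P0.R1=2
P0.R0=1 P0.R1=2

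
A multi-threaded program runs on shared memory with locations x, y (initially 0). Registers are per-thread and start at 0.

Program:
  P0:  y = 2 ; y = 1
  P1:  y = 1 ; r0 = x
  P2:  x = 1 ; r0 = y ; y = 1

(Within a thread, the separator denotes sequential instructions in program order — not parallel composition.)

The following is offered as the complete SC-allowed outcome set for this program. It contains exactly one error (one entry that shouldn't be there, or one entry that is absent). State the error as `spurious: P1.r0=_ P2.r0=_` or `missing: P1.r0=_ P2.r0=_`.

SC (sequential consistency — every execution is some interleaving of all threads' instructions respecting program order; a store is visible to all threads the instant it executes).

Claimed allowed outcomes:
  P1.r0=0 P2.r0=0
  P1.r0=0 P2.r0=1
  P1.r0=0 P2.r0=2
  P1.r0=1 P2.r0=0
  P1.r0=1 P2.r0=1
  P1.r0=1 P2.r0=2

spurious: P1.r0=0 P2.r0=0

outcome vector order: (P1.r0,P2.r0)
[SC] allowed = {(0,1), (0,2), (1,0), (1,1), (1,2)}
claimed∖SC = {(0,0)}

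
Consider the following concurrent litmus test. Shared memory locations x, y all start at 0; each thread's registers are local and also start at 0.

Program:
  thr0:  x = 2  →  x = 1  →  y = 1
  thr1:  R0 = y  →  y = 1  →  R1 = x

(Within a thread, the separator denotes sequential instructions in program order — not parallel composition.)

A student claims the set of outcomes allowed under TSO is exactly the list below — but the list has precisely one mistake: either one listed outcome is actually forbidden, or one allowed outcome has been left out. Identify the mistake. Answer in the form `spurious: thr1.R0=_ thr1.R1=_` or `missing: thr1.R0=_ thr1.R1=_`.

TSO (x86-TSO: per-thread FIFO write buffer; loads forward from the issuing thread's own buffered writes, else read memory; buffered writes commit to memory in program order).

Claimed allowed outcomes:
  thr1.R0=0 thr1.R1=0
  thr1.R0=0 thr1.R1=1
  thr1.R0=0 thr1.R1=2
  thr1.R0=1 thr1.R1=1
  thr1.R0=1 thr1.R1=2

spurious: thr1.R0=1 thr1.R1=2

outcome vector order: (thr1.R0,thr1.R1)
[TSO] allowed = {00 01 02 11}
claimed∖TSO = {12}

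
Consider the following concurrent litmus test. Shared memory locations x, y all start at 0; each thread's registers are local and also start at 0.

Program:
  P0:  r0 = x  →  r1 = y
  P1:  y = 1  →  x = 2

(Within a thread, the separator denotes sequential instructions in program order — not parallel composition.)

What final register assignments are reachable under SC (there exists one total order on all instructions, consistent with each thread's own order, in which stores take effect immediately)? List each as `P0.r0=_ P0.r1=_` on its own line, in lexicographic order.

P0.r0=0 P0.r1=0
P0.r0=0 P0.r1=1
P0.r0=2 P0.r1=1

outcome vector order: (P0.r0,P0.r1)
|SC outcomes| = 3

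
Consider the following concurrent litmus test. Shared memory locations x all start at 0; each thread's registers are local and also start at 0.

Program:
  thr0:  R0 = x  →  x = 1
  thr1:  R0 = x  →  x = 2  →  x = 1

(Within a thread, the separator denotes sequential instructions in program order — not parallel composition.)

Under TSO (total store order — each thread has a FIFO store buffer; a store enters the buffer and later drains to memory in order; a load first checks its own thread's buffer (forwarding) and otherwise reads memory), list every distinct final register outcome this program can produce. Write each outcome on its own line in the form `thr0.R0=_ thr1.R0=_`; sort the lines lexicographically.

outcome vector order: (thr0.R0,thr1.R0)
|TSO outcomes| = 4

thr0.R0=0 thr1.R0=0
thr0.R0=0 thr1.R0=1
thr0.R0=1 thr1.R0=0
thr0.R0=2 thr1.R0=0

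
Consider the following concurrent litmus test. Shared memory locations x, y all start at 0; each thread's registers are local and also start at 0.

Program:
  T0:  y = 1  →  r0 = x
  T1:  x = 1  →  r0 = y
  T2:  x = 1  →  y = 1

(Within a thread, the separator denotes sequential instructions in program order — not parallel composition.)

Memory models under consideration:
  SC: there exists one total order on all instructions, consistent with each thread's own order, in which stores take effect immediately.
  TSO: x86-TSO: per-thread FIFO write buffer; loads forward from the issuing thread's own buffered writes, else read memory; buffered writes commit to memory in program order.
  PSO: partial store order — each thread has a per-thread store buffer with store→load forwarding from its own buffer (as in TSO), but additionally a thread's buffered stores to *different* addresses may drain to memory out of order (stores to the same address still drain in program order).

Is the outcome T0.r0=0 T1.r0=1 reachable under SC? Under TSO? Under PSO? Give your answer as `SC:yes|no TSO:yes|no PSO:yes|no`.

outcome vector order: (T0.r0,T1.r0)
under SC → (0,1) (1,0) (1,1)
under TSO → (0,0) (0,1) (1,0) (1,1)
under PSO → (0,0) (0,1) (1,0) (1,1)
target (0,1) ∈ {SC,TSO,PSO}

SC:yes TSO:yes PSO:yes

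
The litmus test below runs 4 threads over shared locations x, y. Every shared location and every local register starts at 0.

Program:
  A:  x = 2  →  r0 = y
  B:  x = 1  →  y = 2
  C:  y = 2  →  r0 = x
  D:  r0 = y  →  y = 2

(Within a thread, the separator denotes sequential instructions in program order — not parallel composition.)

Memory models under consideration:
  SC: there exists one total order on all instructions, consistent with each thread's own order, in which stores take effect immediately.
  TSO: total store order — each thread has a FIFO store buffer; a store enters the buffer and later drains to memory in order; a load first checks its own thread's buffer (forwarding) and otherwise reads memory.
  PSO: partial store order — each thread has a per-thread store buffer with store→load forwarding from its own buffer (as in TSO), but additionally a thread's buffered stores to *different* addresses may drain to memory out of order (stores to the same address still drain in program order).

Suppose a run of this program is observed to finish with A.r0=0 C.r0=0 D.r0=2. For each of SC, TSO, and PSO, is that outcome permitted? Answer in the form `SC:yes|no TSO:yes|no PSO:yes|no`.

SC:no TSO:yes PSO:yes

outcome vector order: (A.r0,C.r0,D.r0)
SC: 10 outcomes — {010; 012; 020; 022; 200; 202; 210; 212; 220; 222}
TSO: 12 outcomes — {000; 002; 010; 012; 020; 022; 200; 202; 210; 212; 220; 222}
PSO: 12 outcomes — {000; 002; 010; 012; 020; 022; 200; 202; 210; 212; 220; 222}
target 002 ∈ {TSO,PSO}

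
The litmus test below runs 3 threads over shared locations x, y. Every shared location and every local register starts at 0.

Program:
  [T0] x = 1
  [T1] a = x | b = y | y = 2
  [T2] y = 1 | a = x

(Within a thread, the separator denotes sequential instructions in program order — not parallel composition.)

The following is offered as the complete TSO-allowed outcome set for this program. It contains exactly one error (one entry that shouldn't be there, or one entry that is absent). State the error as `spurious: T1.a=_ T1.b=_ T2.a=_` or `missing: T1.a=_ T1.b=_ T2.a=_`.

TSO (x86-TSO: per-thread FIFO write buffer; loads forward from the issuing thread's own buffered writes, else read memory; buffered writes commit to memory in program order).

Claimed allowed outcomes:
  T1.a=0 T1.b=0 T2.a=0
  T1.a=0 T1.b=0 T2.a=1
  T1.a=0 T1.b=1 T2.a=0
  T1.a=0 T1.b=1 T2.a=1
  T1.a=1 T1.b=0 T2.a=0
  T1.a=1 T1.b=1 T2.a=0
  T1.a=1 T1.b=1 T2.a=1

outcome vector order: (T1.a,T1.b,T2.a)
under TSO → (0,0,0), (0,0,1), (0,1,0), (0,1,1), (1,0,0), (1,0,1), (1,1,0), (1,1,1)
TSO∖claimed = {(1,0,1)}

missing: T1.a=1 T1.b=0 T2.a=1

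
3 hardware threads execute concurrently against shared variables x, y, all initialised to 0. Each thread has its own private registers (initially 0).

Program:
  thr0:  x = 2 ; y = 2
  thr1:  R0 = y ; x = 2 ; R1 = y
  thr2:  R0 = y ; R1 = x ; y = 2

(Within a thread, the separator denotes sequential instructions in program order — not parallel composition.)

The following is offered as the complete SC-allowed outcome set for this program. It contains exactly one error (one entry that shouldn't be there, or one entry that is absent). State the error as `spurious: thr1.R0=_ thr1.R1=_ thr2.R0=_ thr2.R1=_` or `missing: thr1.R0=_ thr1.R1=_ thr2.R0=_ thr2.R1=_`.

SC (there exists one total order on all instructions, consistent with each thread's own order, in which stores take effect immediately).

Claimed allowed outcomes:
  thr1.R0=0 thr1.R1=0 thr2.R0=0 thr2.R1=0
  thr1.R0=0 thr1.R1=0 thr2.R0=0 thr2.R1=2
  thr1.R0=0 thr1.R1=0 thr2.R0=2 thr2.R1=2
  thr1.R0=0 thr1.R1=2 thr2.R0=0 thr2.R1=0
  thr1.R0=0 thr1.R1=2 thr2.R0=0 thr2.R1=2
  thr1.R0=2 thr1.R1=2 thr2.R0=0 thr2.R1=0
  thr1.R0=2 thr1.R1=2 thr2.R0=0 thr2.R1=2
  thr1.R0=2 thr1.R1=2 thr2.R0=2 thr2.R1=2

outcome vector order: (thr1.R0,thr1.R1,thr2.R0,thr2.R1)
under SC → 0/0/0/0, 0/0/0/2, 0/0/2/2, 0/2/0/0, 0/2/0/2, 0/2/2/2, 2/2/0/0, 2/2/0/2, 2/2/2/2
SC∖claimed = {0/2/2/2}

missing: thr1.R0=0 thr1.R1=2 thr2.R0=2 thr2.R1=2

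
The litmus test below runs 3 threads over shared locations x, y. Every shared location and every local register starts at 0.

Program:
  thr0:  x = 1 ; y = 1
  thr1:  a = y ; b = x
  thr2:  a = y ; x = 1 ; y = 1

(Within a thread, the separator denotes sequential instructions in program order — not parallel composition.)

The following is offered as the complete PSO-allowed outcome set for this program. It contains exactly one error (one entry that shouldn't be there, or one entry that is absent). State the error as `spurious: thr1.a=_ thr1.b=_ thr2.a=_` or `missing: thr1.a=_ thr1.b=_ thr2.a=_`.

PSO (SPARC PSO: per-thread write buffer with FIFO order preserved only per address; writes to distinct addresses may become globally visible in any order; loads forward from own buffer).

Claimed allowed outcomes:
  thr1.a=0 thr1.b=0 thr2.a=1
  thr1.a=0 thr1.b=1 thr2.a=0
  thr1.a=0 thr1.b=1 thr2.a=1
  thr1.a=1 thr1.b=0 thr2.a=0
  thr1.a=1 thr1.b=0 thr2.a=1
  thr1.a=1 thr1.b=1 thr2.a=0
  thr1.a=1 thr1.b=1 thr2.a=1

outcome vector order: (thr1.a,thr1.b,thr2.a)
PSO: 8 outcomes — {(0,0,0); (0,0,1); (0,1,0); (0,1,1); (1,0,0); (1,0,1); (1,1,0); (1,1,1)}
PSO∖claimed = {(0,0,0)}

missing: thr1.a=0 thr1.b=0 thr2.a=0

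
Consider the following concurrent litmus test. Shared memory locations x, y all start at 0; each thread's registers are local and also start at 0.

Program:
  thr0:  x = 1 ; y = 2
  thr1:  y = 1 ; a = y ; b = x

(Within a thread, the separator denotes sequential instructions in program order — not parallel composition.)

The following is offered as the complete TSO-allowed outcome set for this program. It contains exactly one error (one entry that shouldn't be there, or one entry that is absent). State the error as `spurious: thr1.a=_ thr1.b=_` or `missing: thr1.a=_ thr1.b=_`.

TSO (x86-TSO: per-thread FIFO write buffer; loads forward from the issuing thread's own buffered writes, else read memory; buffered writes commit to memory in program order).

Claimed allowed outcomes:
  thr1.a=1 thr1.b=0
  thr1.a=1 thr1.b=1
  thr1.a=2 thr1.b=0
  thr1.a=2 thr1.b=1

outcome vector order: (thr1.a,thr1.b)
TSO: 3 outcomes — {<1 0>, <1 1>, <2 1>}
claimed∖TSO = {<2 0>}

spurious: thr1.a=2 thr1.b=0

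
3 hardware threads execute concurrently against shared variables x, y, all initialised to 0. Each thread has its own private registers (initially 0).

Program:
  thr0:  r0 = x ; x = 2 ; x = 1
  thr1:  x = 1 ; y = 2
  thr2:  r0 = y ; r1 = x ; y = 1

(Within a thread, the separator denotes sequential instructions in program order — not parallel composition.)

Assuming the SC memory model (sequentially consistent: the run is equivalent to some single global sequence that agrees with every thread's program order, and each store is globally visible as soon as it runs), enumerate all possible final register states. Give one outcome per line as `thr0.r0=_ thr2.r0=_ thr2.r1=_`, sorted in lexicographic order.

outcome vector order: (thr0.r0,thr2.r0,thr2.r1)
|SC outcomes| = 10

thr0.r0=0 thr2.r0=0 thr2.r1=0
thr0.r0=0 thr2.r0=0 thr2.r1=1
thr0.r0=0 thr2.r0=0 thr2.r1=2
thr0.r0=0 thr2.r0=2 thr2.r1=1
thr0.r0=0 thr2.r0=2 thr2.r1=2
thr0.r0=1 thr2.r0=0 thr2.r1=0
thr0.r0=1 thr2.r0=0 thr2.r1=1
thr0.r0=1 thr2.r0=0 thr2.r1=2
thr0.r0=1 thr2.r0=2 thr2.r1=1
thr0.r0=1 thr2.r0=2 thr2.r1=2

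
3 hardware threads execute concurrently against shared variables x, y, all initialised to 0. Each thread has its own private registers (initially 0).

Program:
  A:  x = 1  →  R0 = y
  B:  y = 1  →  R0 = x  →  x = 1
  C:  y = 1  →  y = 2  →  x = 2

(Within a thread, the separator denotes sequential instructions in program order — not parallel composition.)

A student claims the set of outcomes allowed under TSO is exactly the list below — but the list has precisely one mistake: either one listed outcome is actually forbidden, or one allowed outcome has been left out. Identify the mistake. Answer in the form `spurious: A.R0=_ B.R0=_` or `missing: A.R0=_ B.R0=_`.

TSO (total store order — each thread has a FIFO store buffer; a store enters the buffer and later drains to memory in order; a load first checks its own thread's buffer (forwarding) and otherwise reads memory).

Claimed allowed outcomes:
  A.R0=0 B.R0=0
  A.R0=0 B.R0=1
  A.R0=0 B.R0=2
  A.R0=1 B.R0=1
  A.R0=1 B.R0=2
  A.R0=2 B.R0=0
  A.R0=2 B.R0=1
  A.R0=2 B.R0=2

missing: A.R0=1 B.R0=0

outcome vector order: (A.R0,B.R0)
TSO: 9 outcomes — {(0,0), (0,1), (0,2), (1,0), (1,1), (1,2), (2,0), (2,1), (2,2)}
TSO∖claimed = {(1,0)}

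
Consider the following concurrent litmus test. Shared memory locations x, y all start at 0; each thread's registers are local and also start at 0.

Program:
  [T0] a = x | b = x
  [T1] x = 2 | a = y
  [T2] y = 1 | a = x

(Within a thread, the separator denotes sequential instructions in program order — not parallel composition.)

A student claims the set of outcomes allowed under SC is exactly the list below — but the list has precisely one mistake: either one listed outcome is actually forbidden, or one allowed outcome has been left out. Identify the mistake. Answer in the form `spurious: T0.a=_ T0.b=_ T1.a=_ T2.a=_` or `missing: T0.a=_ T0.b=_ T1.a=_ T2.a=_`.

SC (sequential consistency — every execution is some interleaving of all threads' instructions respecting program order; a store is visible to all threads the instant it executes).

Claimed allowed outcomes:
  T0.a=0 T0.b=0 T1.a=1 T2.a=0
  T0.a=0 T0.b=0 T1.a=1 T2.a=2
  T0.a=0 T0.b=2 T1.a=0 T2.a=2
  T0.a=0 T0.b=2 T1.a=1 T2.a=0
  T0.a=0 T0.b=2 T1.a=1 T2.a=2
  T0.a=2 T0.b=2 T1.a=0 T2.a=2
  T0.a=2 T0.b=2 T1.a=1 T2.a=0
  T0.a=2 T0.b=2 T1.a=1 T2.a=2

missing: T0.a=0 T0.b=0 T1.a=0 T2.a=2

outcome vector order: (T0.a,T0.b,T1.a,T2.a)
SC (9): (0,0,0,2), (0,0,1,0), (0,0,1,2), (0,2,0,2), (0,2,1,0), (0,2,1,2), (2,2,0,2), (2,2,1,0), (2,2,1,2)
SC∖claimed = {(0,0,0,2)}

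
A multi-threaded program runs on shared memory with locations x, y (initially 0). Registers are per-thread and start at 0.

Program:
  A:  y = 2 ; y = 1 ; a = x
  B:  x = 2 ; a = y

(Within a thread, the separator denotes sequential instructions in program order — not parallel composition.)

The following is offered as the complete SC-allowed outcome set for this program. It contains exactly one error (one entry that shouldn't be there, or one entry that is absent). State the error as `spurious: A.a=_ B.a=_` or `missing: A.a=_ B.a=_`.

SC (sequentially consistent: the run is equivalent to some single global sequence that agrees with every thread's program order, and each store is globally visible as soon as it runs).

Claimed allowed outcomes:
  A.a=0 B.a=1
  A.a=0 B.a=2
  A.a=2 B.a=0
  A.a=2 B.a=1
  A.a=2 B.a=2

spurious: A.a=0 B.a=2

outcome vector order: (A.a,B.a)
under SC → 0/1, 2/0, 2/1, 2/2
claimed∖SC = {0/2}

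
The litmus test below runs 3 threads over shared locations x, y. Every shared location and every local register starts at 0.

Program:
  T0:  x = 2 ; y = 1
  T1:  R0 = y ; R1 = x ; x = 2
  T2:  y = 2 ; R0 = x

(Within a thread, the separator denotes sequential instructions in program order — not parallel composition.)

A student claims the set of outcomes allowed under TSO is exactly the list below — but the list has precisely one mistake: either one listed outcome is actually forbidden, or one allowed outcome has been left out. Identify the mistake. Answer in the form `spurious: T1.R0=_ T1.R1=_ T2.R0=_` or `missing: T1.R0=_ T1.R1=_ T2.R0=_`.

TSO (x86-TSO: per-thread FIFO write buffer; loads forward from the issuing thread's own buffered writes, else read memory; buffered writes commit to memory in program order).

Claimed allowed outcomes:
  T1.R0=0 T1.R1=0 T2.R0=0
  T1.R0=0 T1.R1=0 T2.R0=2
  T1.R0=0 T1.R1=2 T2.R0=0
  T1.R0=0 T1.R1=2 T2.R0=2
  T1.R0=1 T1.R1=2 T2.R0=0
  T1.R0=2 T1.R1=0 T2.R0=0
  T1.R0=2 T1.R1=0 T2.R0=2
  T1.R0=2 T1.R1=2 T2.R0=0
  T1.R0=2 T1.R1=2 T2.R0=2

missing: T1.R0=1 T1.R1=2 T2.R0=2

outcome vector order: (T1.R0,T1.R1,T2.R0)
TSO (10): 000; 002; 020; 022; 120; 122; 200; 202; 220; 222
TSO∖claimed = {122}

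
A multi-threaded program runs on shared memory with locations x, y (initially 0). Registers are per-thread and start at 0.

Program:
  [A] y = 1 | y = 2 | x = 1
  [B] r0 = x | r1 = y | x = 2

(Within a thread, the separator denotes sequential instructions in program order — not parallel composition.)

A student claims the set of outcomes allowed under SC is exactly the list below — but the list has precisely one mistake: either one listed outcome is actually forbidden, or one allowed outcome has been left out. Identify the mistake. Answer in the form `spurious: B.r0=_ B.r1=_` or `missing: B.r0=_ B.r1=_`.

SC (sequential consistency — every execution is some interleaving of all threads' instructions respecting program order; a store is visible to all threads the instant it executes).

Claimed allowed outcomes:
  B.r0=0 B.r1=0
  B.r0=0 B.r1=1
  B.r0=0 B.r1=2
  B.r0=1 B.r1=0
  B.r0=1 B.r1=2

outcome vector order: (B.r0,B.r1)
SC: 4 outcomes — {00; 01; 02; 12}
claimed∖SC = {10}

spurious: B.r0=1 B.r1=0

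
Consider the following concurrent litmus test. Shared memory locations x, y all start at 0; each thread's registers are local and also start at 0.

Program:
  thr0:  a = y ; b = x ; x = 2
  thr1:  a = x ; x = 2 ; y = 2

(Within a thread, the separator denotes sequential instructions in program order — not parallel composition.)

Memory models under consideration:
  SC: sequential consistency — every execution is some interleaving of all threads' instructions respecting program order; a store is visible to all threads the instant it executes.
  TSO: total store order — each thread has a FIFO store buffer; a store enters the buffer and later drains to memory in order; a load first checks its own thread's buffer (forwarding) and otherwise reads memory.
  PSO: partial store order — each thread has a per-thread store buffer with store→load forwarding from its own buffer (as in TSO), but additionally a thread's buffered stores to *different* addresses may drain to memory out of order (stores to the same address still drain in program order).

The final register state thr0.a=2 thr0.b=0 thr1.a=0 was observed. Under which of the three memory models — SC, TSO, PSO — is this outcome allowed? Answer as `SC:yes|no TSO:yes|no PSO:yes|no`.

SC:no TSO:no PSO:yes

outcome vector order: (thr0.a,thr0.b,thr1.a)
[SC] allowed = {(0,0,0); (0,0,2); (0,2,0); (2,2,0)}
[TSO] allowed = {(0,0,0); (0,0,2); (0,2,0); (2,2,0)}
[PSO] allowed = {(0,0,0); (0,0,2); (0,2,0); (2,0,0); (2,2,0)}
target (2,0,0) ∈ {PSO}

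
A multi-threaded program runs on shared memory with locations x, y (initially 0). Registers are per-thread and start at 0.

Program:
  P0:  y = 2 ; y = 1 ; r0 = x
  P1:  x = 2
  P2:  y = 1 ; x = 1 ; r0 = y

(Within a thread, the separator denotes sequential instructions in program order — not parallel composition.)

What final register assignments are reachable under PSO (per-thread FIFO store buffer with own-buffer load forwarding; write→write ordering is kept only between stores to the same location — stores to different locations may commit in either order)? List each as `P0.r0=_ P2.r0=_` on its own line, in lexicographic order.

P0.r0=0 P2.r0=1
P0.r0=0 P2.r0=2
P0.r0=1 P2.r0=1
P0.r0=1 P2.r0=2
P0.r0=2 P2.r0=1
P0.r0=2 P2.r0=2

outcome vector order: (P0.r0,P2.r0)
|PSO outcomes| = 6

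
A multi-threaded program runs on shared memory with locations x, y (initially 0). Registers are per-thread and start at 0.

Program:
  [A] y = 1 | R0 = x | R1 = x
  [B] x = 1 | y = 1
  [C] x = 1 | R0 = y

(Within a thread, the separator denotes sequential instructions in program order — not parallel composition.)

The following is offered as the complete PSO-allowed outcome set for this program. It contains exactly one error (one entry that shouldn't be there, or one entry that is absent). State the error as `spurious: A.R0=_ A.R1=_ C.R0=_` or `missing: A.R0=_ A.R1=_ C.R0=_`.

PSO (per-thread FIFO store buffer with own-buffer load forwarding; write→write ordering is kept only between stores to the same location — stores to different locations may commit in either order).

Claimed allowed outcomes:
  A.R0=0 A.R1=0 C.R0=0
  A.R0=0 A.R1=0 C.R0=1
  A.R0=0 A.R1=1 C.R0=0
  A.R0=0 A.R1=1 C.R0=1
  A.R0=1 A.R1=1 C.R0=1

missing: A.R0=1 A.R1=1 C.R0=0

outcome vector order: (A.R0,A.R1,C.R0)
PSO (6): 0/0/0; 0/0/1; 0/1/0; 0/1/1; 1/1/0; 1/1/1
PSO∖claimed = {1/1/0}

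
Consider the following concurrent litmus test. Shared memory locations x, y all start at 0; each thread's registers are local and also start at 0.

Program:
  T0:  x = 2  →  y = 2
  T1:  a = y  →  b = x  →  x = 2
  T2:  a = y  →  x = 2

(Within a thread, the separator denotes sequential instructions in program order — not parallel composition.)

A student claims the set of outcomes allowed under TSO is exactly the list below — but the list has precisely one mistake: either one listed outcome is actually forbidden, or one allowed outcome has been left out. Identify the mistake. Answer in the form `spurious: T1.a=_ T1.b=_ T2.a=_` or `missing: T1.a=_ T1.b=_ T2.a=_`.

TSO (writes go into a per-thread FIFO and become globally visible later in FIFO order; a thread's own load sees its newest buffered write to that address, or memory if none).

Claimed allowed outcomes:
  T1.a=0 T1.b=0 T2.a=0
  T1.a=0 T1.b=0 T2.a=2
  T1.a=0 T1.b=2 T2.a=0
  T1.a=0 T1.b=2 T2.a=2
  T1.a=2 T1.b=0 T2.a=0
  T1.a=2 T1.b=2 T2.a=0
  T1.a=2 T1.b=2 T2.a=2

outcome vector order: (T1.a,T1.b,T2.a)
TSO: 6 outcomes — {000; 002; 020; 022; 220; 222}
claimed∖TSO = {200}

spurious: T1.a=2 T1.b=0 T2.a=0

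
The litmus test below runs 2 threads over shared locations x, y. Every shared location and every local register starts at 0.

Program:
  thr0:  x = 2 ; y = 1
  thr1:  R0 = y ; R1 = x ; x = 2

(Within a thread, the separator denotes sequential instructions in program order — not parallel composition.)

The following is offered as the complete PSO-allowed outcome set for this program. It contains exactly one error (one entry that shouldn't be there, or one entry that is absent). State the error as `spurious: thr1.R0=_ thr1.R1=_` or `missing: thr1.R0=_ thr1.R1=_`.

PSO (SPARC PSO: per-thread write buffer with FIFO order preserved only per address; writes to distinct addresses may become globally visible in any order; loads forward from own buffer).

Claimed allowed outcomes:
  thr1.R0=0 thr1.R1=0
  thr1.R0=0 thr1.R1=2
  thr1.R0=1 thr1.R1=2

outcome vector order: (thr1.R0,thr1.R1)
PSO (4): (0,0) (0,2) (1,0) (1,2)
PSO∖claimed = {(1,0)}

missing: thr1.R0=1 thr1.R1=0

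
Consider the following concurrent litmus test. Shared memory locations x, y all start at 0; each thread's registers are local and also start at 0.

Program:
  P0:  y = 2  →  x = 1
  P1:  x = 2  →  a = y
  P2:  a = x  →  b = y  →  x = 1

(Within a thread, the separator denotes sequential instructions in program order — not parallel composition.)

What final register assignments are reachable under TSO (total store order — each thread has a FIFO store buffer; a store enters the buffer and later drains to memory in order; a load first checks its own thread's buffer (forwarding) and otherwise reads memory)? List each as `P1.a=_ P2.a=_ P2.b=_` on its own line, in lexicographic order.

P1.a=0 P2.a=0 P2.b=0
P1.a=0 P2.a=0 P2.b=2
P1.a=0 P2.a=1 P2.b=2
P1.a=0 P2.a=2 P2.b=0
P1.a=0 P2.a=2 P2.b=2
P1.a=2 P2.a=0 P2.b=0
P1.a=2 P2.a=0 P2.b=2
P1.a=2 P2.a=1 P2.b=2
P1.a=2 P2.a=2 P2.b=0
P1.a=2 P2.a=2 P2.b=2

outcome vector order: (P1.a,P2.a,P2.b)
|TSO outcomes| = 10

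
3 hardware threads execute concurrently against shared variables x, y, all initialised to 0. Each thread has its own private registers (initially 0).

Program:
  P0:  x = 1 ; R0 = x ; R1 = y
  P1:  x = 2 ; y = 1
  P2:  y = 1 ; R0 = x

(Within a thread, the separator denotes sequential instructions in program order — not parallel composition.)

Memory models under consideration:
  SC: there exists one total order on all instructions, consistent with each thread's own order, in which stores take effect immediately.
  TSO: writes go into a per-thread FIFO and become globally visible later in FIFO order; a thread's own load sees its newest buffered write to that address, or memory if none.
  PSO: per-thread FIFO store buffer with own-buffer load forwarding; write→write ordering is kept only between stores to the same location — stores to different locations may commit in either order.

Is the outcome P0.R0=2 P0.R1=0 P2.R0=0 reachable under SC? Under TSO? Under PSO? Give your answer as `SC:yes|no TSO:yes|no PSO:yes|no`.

outcome vector order: (P0.R0,P0.R1,P2.R0)
[SC] allowed = {1/0/1 1/0/2 1/1/0 1/1/1 1/1/2 2/0/2 2/1/0 2/1/1 2/1/2}
[TSO] allowed = {1/0/0 1/0/1 1/0/2 1/1/0 1/1/1 1/1/2 2/0/0 2/0/1 2/0/2 2/1/0 2/1/1 2/1/2}
[PSO] allowed = {1/0/0 1/0/1 1/0/2 1/1/0 1/1/1 1/1/2 2/0/0 2/0/1 2/0/2 2/1/0 2/1/1 2/1/2}
target 2/0/0 ∈ {TSO,PSO}

SC:no TSO:yes PSO:yes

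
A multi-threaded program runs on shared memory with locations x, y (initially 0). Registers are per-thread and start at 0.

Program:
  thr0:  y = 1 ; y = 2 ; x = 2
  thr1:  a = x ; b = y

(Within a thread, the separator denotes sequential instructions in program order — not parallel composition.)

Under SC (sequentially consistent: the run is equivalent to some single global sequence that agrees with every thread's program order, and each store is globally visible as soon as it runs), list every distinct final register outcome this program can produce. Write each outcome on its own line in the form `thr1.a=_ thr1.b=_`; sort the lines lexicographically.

thr1.a=0 thr1.b=0
thr1.a=0 thr1.b=1
thr1.a=0 thr1.b=2
thr1.a=2 thr1.b=2

outcome vector order: (thr1.a,thr1.b)
|SC outcomes| = 4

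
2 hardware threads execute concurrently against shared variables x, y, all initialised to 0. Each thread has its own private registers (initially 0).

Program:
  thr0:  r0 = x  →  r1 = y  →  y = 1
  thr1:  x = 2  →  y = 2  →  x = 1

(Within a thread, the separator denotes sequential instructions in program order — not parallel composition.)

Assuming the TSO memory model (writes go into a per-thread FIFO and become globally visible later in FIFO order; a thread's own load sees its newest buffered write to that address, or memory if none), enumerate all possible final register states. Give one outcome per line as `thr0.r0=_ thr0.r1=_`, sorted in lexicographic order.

thr0.r0=0 thr0.r1=0
thr0.r0=0 thr0.r1=2
thr0.r0=1 thr0.r1=2
thr0.r0=2 thr0.r1=0
thr0.r0=2 thr0.r1=2

outcome vector order: (thr0.r0,thr0.r1)
|TSO outcomes| = 5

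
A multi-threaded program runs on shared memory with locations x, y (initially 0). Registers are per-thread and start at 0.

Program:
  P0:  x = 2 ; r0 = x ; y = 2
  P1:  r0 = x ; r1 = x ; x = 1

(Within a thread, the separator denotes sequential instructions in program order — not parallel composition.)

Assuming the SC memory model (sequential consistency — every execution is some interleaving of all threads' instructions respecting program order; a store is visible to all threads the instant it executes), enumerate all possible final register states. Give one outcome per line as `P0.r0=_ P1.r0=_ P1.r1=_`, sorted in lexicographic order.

outcome vector order: (P0.r0,P1.r0,P1.r1)
|SC outcomes| = 6

P0.r0=1 P1.r0=0 P1.r1=0
P0.r0=1 P1.r0=0 P1.r1=2
P0.r0=1 P1.r0=2 P1.r1=2
P0.r0=2 P1.r0=0 P1.r1=0
P0.r0=2 P1.r0=0 P1.r1=2
P0.r0=2 P1.r0=2 P1.r1=2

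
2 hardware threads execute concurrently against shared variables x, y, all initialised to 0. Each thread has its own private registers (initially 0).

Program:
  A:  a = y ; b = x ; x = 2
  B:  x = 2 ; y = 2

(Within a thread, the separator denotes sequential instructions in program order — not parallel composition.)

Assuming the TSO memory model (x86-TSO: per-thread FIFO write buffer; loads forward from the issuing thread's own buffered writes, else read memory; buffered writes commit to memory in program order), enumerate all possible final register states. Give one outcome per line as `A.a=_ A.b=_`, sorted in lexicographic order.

A.a=0 A.b=0
A.a=0 A.b=2
A.a=2 A.b=2

outcome vector order: (A.a,A.b)
|TSO outcomes| = 3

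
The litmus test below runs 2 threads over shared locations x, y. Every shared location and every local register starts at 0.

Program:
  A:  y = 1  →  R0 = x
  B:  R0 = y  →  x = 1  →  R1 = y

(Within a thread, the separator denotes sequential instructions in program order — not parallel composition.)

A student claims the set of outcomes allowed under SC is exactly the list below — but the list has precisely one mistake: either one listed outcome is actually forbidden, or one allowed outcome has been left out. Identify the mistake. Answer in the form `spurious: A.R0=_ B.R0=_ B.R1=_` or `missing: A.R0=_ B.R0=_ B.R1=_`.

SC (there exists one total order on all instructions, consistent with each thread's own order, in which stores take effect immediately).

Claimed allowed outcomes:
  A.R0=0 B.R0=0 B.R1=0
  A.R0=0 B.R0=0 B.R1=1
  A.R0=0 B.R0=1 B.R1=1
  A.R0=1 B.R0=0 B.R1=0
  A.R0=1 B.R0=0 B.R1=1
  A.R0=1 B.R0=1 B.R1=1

outcome vector order: (A.R0,B.R0,B.R1)
SC (5): (0,0,1); (0,1,1); (1,0,0); (1,0,1); (1,1,1)
claimed∖SC = {(0,0,0)}

spurious: A.R0=0 B.R0=0 B.R1=0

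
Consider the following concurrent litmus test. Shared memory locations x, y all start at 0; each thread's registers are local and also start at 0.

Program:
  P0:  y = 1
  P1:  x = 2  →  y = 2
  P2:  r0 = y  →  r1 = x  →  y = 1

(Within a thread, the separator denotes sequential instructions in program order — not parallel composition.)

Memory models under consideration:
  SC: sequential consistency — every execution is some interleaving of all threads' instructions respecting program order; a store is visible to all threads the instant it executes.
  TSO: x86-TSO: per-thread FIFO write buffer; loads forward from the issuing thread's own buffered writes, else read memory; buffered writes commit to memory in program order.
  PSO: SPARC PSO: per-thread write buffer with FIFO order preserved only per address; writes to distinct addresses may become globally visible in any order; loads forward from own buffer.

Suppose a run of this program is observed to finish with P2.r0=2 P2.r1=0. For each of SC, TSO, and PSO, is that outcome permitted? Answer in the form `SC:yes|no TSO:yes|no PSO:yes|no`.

SC:no TSO:no PSO:yes

outcome vector order: (P2.r0,P2.r1)
[SC] allowed = {0/0, 0/2, 1/0, 1/2, 2/2}
[TSO] allowed = {0/0, 0/2, 1/0, 1/2, 2/2}
[PSO] allowed = {0/0, 0/2, 1/0, 1/2, 2/0, 2/2}
target 2/0 ∈ {PSO}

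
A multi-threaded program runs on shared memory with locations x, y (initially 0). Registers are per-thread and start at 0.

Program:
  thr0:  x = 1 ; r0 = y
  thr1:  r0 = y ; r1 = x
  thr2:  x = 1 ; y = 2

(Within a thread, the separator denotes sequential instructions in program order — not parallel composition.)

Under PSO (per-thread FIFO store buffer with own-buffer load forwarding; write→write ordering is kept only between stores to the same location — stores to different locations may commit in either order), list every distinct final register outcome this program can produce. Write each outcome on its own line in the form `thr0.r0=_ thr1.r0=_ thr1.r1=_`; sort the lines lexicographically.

outcome vector order: (thr0.r0,thr1.r0,thr1.r1)
|PSO outcomes| = 8

thr0.r0=0 thr1.r0=0 thr1.r1=0
thr0.r0=0 thr1.r0=0 thr1.r1=1
thr0.r0=0 thr1.r0=2 thr1.r1=0
thr0.r0=0 thr1.r0=2 thr1.r1=1
thr0.r0=2 thr1.r0=0 thr1.r1=0
thr0.r0=2 thr1.r0=0 thr1.r1=1
thr0.r0=2 thr1.r0=2 thr1.r1=0
thr0.r0=2 thr1.r0=2 thr1.r1=1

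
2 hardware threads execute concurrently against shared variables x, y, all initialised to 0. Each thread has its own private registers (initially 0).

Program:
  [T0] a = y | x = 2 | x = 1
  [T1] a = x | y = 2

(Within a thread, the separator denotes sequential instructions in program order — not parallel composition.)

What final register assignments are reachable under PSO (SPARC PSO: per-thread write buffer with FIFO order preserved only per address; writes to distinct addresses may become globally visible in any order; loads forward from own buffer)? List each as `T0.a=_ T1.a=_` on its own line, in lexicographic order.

outcome vector order: (T0.a,T1.a)
|PSO outcomes| = 4

T0.a=0 T1.a=0
T0.a=0 T1.a=1
T0.a=0 T1.a=2
T0.a=2 T1.a=0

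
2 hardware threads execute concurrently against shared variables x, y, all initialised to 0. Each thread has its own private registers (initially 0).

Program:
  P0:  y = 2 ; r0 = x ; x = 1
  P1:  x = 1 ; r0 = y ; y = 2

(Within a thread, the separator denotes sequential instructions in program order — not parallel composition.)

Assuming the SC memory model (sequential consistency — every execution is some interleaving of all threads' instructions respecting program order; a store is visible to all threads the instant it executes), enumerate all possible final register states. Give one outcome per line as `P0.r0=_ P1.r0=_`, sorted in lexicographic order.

P0.r0=0 P1.r0=2
P0.r0=1 P1.r0=0
P0.r0=1 P1.r0=2

outcome vector order: (P0.r0,P1.r0)
|SC outcomes| = 3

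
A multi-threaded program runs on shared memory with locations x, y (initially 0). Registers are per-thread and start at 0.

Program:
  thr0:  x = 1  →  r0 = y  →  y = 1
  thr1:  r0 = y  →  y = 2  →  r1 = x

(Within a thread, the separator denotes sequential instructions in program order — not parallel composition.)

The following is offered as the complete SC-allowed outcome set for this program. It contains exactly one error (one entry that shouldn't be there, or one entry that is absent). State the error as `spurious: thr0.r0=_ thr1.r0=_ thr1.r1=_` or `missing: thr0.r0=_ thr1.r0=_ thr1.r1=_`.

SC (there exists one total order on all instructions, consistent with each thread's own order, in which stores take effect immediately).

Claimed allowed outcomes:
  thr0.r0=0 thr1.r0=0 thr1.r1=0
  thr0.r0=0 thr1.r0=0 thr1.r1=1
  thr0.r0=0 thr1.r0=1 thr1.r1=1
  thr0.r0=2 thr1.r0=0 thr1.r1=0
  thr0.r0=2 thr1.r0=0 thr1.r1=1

spurious: thr0.r0=0 thr1.r0=0 thr1.r1=0

outcome vector order: (thr0.r0,thr1.r0,thr1.r1)
SC (4): <0 0 1>; <0 1 1>; <2 0 0>; <2 0 1>
claimed∖SC = {<0 0 0>}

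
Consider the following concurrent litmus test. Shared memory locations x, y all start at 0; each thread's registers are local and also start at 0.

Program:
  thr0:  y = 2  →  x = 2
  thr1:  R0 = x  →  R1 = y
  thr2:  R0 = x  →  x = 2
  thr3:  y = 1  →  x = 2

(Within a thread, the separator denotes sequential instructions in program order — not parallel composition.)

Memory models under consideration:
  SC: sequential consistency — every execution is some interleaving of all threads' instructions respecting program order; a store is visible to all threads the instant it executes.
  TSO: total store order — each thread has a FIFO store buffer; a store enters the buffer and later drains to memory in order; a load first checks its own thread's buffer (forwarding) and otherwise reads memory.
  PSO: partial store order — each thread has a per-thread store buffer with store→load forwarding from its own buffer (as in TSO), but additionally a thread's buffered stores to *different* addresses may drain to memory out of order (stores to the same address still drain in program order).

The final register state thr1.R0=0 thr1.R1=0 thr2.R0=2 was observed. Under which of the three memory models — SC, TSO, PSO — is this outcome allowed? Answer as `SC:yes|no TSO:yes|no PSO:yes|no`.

SC:yes TSO:yes PSO:yes

outcome vector order: (thr1.R0,thr1.R1,thr2.R0)
[SC] allowed = {000; 002; 010; 012; 020; 022; 200; 210; 212; 220; 222}
[TSO] allowed = {000; 002; 010; 012; 020; 022; 200; 210; 212; 220; 222}
[PSO] allowed = {000; 002; 010; 012; 020; 022; 200; 202; 210; 212; 220; 222}
target 002 ∈ {SC,TSO,PSO}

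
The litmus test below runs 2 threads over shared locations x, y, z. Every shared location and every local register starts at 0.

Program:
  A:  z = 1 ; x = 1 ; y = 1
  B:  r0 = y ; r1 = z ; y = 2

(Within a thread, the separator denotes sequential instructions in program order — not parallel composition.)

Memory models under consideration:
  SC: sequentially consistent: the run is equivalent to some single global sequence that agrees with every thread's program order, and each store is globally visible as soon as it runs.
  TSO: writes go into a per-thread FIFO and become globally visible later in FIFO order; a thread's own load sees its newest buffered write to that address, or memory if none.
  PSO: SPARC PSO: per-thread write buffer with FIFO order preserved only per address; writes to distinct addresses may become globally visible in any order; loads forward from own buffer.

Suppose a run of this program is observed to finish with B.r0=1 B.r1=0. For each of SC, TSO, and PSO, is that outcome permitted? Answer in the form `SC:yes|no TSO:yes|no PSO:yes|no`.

SC:no TSO:no PSO:yes

outcome vector order: (B.r0,B.r1)
SC: 3 outcomes — {0/0; 0/1; 1/1}
TSO: 3 outcomes — {0/0; 0/1; 1/1}
PSO: 4 outcomes — {0/0; 0/1; 1/0; 1/1}
target 1/0 ∈ {PSO}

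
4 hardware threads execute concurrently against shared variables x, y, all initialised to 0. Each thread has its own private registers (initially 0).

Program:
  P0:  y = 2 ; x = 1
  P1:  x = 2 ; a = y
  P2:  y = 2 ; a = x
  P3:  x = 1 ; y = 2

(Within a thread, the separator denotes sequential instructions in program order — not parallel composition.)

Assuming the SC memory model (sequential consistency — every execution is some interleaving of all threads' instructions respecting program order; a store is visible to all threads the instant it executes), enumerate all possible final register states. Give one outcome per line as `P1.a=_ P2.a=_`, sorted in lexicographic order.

outcome vector order: (P1.a,P2.a)
|SC outcomes| = 5

P1.a=0 P2.a=1
P1.a=0 P2.a=2
P1.a=2 P2.a=0
P1.a=2 P2.a=1
P1.a=2 P2.a=2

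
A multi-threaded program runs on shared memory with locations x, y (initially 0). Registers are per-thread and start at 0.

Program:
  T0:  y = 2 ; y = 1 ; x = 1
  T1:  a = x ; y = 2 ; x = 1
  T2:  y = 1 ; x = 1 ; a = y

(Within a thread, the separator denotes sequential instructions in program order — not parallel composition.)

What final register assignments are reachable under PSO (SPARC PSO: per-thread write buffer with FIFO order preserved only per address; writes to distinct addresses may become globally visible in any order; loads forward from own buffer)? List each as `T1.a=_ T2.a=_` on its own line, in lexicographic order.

outcome vector order: (T1.a,T2.a)
|PSO outcomes| = 4

T1.a=0 T2.a=1
T1.a=0 T2.a=2
T1.a=1 T2.a=1
T1.a=1 T2.a=2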